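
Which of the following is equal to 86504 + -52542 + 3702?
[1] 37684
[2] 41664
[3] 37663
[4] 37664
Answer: 4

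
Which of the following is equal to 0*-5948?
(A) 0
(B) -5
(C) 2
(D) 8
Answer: A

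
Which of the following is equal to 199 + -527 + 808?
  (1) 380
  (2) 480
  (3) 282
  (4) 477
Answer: 2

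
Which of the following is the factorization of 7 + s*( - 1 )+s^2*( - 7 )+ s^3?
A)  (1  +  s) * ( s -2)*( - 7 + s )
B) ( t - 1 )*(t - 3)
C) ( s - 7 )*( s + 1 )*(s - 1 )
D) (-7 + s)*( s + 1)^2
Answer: C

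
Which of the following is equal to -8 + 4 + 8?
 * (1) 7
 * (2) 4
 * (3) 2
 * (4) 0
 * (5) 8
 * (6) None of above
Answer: 2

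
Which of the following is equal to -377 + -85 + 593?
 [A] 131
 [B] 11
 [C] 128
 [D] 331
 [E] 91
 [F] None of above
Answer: A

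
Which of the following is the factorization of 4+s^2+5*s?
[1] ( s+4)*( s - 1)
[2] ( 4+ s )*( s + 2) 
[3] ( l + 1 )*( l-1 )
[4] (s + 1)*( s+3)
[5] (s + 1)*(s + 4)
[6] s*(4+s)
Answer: 5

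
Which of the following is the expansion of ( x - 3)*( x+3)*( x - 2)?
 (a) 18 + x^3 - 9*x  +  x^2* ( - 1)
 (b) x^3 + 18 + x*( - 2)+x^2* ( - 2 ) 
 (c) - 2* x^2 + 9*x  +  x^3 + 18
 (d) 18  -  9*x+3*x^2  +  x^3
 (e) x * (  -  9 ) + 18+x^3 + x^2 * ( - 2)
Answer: e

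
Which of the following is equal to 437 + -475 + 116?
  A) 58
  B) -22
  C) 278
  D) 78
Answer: D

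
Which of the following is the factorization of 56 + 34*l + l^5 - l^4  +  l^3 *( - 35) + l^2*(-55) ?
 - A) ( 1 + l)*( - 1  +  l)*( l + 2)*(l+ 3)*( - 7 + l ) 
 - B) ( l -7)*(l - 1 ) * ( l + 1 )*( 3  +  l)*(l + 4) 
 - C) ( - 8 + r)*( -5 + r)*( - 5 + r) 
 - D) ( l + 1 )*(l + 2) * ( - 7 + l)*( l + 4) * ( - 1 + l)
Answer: D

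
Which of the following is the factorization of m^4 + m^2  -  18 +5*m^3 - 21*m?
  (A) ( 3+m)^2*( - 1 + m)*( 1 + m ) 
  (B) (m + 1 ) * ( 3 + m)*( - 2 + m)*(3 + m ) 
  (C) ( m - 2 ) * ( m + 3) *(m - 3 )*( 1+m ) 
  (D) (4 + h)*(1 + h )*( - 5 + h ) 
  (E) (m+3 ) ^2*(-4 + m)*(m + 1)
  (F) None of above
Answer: B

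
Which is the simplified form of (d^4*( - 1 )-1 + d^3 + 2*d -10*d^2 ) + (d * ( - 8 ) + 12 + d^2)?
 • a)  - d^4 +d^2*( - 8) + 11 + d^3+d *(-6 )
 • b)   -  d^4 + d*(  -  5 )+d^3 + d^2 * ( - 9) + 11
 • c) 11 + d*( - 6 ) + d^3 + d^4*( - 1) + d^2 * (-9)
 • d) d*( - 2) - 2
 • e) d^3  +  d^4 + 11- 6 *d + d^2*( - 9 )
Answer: c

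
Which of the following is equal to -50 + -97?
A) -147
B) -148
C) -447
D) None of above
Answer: A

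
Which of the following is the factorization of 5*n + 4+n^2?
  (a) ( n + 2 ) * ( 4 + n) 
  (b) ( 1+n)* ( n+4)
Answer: b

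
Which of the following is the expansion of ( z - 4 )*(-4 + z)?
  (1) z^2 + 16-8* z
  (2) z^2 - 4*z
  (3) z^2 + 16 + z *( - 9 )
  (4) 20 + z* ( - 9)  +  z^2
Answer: 1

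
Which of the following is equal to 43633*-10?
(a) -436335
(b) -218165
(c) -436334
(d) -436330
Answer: d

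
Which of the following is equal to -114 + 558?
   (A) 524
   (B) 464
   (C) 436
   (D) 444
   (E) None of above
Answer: D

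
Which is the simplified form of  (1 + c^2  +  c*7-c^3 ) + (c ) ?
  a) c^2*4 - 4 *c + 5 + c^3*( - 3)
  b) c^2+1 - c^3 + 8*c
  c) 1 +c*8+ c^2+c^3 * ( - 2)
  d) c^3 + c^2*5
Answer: b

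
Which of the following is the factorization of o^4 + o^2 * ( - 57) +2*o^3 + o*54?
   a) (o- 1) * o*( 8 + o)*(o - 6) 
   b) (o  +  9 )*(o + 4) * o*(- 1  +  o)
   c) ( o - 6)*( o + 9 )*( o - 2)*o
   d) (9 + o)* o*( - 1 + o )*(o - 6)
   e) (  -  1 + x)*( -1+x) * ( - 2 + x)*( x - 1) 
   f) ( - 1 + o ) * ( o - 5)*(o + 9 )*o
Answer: d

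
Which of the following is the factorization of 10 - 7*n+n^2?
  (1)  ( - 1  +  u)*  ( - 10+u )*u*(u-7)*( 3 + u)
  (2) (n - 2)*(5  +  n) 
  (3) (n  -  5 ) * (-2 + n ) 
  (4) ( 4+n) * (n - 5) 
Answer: 3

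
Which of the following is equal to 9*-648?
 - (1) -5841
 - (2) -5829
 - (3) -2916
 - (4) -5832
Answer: 4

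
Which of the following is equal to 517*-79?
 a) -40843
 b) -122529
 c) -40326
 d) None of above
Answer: a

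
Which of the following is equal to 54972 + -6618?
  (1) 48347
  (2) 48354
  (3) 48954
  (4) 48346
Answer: 2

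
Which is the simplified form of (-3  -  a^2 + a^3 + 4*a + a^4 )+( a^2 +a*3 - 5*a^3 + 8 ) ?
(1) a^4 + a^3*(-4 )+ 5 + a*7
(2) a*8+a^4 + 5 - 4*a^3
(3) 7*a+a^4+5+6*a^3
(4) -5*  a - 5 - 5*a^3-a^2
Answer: 1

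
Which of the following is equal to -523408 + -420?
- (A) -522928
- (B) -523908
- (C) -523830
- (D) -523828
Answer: D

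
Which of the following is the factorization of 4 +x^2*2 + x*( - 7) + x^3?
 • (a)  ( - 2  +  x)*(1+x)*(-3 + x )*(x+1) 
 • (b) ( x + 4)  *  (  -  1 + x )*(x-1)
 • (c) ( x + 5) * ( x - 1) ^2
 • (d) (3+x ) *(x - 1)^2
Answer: b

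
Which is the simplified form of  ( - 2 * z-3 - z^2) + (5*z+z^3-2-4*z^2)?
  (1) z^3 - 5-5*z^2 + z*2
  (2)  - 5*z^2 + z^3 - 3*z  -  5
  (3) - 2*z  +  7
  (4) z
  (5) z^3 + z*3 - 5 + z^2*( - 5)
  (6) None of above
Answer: 5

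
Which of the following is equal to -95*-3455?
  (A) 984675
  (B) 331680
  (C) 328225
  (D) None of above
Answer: C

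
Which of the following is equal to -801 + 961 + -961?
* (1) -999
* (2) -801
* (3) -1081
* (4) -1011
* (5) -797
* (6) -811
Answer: 2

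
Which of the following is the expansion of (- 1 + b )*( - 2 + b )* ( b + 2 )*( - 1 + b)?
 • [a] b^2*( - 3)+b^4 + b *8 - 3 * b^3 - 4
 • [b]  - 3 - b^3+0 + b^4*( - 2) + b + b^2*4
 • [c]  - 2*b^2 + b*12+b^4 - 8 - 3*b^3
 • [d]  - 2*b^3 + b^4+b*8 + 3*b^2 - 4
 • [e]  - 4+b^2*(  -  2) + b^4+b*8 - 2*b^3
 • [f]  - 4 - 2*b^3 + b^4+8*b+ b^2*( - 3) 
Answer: f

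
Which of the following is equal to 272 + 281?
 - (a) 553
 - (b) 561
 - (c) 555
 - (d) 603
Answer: a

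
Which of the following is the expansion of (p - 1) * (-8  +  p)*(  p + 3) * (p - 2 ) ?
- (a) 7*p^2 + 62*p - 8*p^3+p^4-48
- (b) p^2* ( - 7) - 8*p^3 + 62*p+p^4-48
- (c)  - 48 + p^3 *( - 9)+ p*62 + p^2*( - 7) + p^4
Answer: b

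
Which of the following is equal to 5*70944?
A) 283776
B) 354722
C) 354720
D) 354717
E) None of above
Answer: C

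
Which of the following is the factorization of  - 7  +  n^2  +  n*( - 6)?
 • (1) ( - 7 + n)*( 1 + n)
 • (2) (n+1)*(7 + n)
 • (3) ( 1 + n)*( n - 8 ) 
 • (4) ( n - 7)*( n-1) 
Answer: 1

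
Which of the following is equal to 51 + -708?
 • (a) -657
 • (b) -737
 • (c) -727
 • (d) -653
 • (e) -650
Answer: a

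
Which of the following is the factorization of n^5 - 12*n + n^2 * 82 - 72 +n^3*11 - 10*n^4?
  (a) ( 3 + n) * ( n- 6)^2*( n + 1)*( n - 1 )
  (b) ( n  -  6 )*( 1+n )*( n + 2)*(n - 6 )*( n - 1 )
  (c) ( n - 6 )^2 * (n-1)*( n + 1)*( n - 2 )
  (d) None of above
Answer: b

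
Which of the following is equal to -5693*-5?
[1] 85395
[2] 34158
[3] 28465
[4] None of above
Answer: 3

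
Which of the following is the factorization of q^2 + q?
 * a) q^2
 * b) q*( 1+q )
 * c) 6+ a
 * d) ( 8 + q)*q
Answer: b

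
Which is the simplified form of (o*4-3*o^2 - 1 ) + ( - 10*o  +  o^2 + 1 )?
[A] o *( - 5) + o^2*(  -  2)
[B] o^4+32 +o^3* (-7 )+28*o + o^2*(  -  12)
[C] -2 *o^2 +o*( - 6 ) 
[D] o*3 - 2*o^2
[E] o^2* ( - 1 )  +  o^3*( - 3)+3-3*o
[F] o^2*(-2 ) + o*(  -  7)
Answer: C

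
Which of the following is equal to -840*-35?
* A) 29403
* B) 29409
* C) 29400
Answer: C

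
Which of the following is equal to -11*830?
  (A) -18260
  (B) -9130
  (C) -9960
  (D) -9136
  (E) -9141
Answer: B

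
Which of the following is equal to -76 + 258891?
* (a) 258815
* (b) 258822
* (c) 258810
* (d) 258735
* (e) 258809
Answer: a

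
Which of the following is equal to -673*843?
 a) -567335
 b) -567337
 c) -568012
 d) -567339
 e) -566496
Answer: d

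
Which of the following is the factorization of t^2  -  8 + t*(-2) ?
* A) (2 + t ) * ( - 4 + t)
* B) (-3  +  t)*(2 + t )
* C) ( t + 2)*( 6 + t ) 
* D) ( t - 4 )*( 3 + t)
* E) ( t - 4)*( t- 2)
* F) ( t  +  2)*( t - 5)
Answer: A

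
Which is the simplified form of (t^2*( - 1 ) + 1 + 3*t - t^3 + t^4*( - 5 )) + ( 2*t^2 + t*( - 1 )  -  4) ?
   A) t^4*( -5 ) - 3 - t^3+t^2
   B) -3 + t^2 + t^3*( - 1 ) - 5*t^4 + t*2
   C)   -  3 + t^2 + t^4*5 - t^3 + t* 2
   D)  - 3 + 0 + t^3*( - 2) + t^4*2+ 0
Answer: B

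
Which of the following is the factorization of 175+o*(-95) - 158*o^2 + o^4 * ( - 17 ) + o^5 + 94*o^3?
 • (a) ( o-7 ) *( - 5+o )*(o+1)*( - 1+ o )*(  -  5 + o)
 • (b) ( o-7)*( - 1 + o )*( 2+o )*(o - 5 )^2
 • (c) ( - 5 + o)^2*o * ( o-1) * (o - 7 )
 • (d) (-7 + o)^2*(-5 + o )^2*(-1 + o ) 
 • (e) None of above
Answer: a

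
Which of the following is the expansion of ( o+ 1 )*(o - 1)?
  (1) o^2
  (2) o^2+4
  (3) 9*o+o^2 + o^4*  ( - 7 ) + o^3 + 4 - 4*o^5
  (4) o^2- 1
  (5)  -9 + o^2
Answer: 4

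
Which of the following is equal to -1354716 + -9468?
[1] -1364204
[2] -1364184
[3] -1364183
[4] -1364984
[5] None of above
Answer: 2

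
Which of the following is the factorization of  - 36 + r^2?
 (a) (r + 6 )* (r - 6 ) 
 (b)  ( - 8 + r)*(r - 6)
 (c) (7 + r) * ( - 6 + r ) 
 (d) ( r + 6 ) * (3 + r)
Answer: a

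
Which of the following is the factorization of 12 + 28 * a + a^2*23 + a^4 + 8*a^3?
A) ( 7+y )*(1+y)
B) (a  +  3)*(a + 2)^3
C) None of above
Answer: C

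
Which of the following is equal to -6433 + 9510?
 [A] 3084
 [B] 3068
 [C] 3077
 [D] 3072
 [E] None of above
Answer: C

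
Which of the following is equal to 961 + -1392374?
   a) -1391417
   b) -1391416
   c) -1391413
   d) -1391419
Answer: c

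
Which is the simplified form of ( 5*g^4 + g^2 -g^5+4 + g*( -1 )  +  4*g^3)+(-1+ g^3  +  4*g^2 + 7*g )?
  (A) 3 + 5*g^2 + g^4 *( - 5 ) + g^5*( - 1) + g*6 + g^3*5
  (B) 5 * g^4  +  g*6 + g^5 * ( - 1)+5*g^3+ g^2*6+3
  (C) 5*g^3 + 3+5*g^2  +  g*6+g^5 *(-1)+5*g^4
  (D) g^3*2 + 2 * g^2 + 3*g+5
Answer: C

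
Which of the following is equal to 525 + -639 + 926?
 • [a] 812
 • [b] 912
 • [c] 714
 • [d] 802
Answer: a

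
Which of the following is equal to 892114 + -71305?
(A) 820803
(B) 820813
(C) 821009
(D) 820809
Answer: D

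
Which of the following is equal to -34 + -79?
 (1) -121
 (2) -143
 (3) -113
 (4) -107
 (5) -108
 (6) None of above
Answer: 3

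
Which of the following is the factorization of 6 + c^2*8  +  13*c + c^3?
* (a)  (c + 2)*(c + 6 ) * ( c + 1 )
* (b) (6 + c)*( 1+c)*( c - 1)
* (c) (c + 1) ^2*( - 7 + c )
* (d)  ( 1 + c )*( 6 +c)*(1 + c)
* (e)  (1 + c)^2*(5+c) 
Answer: d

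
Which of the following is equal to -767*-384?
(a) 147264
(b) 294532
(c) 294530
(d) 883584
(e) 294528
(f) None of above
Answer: e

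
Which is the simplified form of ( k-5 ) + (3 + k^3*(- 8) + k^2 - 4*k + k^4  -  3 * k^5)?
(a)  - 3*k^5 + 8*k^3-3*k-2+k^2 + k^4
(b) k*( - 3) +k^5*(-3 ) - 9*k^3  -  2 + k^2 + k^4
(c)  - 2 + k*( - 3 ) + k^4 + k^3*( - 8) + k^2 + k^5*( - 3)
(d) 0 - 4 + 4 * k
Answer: c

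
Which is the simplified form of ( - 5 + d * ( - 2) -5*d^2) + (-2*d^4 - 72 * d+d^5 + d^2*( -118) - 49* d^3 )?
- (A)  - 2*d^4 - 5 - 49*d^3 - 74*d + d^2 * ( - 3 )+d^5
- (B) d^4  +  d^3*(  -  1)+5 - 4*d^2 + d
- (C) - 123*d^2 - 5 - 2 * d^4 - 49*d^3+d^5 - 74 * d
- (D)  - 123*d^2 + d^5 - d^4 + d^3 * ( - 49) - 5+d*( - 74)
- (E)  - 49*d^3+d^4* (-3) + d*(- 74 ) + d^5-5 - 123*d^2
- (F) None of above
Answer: C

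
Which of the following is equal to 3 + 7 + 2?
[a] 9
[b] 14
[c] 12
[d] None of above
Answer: c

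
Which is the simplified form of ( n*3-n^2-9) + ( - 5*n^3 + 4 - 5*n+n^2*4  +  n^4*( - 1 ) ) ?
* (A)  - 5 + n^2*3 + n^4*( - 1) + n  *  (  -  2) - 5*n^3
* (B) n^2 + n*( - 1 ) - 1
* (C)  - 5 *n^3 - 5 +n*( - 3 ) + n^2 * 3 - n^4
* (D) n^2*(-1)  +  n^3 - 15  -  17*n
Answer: A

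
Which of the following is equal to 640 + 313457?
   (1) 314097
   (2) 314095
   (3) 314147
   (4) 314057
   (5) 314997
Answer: 1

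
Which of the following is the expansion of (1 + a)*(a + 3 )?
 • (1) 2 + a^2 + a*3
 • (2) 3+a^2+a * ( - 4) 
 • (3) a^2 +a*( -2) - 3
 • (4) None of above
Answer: 4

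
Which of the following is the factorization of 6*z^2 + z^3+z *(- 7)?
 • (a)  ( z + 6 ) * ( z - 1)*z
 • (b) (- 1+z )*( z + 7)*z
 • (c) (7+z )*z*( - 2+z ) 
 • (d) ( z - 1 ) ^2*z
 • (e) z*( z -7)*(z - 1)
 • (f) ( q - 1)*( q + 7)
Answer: b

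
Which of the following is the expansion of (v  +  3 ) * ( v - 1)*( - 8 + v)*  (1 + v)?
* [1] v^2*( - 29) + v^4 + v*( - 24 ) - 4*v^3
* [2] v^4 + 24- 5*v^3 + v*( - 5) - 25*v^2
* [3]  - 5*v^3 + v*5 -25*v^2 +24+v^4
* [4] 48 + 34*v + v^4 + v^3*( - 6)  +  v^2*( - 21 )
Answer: 3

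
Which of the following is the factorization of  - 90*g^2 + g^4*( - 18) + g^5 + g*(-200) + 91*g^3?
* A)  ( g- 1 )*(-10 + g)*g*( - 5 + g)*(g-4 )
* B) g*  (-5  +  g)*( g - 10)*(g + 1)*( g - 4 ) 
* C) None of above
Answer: B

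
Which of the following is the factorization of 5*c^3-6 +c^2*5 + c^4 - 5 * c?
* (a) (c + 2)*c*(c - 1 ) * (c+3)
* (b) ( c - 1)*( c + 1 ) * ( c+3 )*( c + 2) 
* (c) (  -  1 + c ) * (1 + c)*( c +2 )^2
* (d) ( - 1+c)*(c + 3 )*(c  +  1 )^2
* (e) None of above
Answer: b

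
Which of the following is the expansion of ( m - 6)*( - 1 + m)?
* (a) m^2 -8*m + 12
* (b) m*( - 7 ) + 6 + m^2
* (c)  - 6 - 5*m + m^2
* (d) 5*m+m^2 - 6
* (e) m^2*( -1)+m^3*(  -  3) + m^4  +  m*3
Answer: b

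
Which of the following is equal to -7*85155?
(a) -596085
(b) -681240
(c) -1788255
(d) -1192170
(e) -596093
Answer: a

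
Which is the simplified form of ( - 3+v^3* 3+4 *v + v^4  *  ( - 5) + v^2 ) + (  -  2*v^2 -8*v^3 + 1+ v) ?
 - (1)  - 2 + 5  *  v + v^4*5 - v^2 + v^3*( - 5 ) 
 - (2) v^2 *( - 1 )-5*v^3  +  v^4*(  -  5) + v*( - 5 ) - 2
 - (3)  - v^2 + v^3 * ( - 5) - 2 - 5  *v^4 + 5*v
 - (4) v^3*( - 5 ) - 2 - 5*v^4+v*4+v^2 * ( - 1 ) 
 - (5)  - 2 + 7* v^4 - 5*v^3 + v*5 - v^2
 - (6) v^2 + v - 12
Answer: 3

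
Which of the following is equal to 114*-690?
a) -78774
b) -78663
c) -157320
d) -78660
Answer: d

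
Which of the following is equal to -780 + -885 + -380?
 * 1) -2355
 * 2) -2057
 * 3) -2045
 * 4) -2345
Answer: 3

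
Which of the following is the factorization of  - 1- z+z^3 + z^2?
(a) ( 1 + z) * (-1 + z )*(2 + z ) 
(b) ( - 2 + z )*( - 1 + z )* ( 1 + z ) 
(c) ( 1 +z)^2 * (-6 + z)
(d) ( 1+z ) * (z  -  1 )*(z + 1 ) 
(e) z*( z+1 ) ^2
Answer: d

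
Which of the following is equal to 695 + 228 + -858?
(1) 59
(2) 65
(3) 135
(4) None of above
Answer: 2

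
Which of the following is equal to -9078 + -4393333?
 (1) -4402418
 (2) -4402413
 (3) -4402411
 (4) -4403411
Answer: 3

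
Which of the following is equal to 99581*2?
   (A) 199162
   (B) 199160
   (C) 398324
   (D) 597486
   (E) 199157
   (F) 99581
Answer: A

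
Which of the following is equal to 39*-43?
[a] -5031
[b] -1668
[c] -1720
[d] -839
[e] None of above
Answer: e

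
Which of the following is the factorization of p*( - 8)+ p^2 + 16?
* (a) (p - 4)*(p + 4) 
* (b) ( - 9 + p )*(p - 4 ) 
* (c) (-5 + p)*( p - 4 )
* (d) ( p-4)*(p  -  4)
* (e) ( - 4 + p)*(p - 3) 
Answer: d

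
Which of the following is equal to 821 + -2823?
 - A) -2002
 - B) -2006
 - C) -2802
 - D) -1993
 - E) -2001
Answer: A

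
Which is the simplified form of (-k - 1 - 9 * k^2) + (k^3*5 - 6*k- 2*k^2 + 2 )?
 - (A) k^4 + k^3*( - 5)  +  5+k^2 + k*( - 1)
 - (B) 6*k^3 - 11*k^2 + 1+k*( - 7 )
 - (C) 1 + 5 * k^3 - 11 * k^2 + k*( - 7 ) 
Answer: C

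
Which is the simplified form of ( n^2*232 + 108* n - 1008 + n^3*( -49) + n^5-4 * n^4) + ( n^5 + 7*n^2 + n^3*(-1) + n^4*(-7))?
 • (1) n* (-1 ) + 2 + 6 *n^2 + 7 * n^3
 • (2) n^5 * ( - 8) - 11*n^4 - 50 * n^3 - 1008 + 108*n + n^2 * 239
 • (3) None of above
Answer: 3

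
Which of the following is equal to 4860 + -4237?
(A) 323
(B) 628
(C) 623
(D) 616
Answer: C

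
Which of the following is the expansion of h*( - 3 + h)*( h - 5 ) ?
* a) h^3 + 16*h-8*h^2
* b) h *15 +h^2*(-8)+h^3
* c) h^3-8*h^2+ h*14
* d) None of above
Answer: b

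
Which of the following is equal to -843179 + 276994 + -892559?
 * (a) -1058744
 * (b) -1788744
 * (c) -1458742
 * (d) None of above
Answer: d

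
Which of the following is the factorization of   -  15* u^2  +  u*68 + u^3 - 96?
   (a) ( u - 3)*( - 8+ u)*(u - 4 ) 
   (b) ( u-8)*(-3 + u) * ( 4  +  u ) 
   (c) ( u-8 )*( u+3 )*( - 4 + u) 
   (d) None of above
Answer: a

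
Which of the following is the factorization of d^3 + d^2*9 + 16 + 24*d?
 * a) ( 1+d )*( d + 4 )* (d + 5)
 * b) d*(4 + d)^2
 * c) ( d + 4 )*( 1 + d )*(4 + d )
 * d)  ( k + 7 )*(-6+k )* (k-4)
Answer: c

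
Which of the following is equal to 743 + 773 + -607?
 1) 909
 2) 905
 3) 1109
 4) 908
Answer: 1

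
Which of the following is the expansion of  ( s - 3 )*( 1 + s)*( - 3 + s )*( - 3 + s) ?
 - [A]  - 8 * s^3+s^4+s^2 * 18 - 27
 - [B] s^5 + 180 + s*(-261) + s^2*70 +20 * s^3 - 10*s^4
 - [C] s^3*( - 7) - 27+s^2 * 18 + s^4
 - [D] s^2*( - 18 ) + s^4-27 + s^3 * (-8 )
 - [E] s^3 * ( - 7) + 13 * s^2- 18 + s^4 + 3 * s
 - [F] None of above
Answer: A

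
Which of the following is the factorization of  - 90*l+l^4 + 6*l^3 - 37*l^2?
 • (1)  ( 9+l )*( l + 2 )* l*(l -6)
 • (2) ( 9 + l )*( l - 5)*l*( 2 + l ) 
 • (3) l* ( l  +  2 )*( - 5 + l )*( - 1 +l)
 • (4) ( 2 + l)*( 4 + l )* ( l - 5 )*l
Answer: 2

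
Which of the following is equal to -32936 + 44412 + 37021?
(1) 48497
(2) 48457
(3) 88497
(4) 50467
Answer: 1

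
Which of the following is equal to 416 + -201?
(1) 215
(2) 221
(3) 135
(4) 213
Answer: 1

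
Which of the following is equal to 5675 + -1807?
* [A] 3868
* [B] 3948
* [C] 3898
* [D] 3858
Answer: A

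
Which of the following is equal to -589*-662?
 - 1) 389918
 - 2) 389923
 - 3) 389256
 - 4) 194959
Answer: 1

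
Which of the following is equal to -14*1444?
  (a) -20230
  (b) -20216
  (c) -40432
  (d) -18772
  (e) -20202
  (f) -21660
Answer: b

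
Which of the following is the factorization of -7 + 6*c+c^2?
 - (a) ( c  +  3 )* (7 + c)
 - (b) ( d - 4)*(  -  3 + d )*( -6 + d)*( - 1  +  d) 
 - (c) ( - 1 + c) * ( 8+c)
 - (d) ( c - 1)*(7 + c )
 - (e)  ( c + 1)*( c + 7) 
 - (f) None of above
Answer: d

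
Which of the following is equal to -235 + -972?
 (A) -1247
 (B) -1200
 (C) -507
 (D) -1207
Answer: D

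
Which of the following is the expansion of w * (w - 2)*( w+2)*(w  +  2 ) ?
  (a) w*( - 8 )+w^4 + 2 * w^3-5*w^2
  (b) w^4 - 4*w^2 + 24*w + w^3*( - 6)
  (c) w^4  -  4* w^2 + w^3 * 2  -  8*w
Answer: c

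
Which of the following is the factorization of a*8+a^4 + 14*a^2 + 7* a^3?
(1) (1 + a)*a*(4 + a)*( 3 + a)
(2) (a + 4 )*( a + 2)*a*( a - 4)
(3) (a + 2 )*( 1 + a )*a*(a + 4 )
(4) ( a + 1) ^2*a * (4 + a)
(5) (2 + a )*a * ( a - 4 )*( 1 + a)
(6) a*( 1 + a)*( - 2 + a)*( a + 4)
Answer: 3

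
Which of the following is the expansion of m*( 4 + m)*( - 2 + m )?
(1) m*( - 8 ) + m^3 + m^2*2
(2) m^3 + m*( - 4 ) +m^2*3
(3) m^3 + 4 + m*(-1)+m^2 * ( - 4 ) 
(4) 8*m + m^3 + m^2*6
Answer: 1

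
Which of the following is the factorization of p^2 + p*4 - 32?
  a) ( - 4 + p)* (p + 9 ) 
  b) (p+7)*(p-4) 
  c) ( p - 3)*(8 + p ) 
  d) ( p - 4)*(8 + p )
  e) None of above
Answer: d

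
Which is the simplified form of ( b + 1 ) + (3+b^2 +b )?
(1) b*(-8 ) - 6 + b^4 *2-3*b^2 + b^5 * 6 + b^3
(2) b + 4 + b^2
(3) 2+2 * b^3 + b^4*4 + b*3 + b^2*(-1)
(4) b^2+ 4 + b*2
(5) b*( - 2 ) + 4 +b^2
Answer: 4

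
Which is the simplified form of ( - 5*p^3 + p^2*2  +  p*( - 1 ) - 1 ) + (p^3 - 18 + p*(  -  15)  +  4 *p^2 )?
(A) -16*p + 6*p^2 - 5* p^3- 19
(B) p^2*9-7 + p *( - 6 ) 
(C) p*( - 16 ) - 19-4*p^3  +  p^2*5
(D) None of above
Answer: D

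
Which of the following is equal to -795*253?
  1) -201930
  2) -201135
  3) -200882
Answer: 2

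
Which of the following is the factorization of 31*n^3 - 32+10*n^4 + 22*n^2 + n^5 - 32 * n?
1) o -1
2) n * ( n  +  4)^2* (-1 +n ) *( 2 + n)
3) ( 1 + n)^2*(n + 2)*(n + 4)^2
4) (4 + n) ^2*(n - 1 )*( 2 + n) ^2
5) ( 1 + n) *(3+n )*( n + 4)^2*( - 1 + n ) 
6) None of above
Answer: 6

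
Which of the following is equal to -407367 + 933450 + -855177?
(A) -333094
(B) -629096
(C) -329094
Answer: C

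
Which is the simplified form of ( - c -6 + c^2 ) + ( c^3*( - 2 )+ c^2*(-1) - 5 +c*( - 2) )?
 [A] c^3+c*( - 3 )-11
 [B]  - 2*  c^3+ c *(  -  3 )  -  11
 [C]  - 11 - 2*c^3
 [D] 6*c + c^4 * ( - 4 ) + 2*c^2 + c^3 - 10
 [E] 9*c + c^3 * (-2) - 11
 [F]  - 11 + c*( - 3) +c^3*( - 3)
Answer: B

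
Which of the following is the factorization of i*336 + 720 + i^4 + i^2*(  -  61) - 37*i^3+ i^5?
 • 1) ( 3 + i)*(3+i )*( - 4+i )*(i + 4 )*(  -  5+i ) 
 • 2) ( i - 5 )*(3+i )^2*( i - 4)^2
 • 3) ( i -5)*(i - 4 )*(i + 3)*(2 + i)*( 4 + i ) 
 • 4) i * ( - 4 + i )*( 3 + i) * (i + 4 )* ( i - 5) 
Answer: 1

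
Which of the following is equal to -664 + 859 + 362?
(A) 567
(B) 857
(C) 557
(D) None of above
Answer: C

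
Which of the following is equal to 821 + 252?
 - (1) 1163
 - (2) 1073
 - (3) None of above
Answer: 2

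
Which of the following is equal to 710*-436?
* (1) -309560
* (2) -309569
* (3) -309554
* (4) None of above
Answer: 1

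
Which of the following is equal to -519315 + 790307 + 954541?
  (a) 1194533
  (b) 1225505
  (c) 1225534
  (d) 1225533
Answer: d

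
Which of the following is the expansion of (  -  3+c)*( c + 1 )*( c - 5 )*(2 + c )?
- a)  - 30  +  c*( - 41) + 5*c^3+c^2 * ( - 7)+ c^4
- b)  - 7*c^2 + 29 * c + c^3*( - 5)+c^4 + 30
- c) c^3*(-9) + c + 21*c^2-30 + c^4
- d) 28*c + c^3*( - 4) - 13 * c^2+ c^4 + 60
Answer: b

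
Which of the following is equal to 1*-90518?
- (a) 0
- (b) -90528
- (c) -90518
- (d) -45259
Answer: c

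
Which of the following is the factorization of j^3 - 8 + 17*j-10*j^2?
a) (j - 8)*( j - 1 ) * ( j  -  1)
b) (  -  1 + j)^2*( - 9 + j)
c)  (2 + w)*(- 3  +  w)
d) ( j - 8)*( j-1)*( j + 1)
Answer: a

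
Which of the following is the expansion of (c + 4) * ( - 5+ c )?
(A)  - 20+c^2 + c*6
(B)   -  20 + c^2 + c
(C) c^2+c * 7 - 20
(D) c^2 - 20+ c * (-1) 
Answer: D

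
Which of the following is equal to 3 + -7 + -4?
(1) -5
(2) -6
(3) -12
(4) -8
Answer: 4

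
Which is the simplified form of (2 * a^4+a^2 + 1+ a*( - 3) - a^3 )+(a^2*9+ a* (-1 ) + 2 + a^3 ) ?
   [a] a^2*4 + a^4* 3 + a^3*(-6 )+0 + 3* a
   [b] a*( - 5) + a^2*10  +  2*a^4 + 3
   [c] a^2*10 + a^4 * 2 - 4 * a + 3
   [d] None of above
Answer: c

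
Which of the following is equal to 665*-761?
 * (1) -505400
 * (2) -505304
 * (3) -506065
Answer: 3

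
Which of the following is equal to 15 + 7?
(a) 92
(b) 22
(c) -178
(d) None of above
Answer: b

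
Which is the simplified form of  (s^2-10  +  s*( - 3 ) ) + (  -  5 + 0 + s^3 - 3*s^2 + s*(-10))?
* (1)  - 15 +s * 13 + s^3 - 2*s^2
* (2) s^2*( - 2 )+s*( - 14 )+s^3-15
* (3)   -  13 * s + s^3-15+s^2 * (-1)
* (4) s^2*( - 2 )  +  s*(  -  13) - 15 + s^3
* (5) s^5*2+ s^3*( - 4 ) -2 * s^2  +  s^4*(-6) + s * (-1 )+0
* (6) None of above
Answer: 4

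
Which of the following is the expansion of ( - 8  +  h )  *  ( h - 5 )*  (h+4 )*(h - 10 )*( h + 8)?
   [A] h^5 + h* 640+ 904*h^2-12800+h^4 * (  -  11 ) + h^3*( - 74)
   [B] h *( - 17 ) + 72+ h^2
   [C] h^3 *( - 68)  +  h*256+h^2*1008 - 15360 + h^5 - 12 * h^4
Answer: A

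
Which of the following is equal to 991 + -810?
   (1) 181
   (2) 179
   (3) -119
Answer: 1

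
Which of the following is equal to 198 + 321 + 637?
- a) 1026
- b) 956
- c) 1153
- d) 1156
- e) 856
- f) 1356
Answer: d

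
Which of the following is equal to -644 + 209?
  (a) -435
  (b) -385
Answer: a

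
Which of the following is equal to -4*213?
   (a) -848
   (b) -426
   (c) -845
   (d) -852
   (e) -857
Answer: d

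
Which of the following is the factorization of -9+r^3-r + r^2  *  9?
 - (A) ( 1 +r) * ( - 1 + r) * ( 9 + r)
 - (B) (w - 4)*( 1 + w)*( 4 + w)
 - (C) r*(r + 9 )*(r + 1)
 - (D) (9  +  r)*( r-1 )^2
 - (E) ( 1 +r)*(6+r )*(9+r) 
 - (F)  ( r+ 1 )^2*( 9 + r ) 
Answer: A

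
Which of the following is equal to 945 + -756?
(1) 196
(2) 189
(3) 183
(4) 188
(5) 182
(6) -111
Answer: 2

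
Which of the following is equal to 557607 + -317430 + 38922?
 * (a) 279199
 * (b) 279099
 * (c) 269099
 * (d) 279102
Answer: b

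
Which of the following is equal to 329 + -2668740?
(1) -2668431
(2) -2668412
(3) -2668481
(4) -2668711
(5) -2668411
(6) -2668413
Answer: 5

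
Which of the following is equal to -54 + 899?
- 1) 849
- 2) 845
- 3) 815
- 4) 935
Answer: 2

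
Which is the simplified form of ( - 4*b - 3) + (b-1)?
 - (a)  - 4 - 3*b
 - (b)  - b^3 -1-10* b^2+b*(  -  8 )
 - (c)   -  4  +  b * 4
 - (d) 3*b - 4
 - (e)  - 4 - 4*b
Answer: a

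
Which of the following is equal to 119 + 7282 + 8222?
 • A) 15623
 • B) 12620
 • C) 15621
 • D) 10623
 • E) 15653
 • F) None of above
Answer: A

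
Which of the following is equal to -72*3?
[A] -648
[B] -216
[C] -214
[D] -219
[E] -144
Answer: B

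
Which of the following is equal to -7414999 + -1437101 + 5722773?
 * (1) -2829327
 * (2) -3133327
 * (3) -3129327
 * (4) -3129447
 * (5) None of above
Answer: 3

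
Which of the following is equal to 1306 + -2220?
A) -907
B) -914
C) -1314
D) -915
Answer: B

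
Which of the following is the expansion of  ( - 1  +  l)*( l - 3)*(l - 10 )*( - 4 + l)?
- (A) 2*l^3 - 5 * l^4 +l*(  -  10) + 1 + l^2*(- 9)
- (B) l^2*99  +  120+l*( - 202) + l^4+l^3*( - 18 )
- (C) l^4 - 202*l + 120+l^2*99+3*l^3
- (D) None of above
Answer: B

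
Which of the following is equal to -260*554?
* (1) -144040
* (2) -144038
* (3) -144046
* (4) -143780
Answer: 1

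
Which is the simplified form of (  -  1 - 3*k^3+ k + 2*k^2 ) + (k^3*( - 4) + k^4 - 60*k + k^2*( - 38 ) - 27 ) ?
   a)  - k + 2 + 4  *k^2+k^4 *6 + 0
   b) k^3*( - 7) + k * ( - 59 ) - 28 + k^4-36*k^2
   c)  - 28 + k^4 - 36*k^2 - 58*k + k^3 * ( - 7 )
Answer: b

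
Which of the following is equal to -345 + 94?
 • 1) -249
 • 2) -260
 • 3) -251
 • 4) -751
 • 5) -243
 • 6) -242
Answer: 3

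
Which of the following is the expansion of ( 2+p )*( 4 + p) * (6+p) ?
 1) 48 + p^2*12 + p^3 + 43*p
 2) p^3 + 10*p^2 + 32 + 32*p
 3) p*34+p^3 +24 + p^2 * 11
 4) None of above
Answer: 4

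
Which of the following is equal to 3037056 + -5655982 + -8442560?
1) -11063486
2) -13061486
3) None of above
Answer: 3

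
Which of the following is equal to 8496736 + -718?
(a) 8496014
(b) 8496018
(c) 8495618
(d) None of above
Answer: b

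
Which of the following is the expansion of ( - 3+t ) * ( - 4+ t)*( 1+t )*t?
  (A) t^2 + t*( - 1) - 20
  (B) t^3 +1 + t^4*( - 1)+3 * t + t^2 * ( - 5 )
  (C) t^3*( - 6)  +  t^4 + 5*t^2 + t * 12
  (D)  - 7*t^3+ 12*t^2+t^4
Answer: C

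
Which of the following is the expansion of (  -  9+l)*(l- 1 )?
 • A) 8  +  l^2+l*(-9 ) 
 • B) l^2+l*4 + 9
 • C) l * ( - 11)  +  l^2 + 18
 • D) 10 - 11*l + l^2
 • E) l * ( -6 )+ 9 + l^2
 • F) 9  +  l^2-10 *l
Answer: F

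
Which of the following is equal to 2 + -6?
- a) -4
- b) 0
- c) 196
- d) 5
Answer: a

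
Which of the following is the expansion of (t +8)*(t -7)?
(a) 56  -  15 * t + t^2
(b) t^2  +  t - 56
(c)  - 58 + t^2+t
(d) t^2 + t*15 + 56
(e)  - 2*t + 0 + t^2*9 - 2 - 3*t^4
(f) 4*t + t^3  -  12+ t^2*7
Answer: b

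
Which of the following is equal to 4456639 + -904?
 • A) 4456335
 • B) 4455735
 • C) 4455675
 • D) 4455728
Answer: B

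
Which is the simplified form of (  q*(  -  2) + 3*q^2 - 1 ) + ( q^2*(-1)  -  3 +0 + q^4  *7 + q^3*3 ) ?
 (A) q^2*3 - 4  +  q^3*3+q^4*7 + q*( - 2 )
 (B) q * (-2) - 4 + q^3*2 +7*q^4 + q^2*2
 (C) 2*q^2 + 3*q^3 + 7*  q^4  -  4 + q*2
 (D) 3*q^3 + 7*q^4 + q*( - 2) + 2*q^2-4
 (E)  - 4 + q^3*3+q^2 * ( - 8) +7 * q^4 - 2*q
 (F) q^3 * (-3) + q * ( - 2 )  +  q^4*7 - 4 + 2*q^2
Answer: D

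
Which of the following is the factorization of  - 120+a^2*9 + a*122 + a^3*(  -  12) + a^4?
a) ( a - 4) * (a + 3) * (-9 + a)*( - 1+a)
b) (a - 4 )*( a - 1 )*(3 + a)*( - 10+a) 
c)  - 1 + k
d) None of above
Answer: b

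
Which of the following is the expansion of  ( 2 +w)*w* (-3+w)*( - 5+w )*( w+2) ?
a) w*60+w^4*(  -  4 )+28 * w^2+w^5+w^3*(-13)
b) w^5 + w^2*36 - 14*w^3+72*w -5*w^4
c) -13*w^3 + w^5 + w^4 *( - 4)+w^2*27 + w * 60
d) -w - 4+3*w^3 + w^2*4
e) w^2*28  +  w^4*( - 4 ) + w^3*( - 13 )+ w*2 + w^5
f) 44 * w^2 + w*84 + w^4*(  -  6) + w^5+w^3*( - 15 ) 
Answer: a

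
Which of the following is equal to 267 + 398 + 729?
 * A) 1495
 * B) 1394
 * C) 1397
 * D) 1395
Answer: B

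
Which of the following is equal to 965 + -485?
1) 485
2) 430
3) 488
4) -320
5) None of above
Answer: 5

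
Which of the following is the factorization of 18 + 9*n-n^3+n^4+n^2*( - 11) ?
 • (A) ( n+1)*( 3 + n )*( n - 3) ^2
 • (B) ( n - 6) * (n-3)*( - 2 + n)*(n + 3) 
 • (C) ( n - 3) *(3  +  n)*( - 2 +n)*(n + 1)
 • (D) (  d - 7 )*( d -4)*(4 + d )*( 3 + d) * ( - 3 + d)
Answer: C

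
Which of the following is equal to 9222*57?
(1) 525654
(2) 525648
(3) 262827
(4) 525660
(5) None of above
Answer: 1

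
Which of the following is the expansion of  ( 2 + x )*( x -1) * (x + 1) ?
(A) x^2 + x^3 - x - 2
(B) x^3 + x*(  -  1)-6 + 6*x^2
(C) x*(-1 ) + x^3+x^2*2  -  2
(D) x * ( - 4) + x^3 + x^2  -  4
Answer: C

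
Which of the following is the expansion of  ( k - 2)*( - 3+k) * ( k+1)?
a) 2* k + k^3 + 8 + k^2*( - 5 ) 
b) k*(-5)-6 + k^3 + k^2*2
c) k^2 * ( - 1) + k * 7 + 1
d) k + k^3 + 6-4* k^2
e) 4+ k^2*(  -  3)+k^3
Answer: d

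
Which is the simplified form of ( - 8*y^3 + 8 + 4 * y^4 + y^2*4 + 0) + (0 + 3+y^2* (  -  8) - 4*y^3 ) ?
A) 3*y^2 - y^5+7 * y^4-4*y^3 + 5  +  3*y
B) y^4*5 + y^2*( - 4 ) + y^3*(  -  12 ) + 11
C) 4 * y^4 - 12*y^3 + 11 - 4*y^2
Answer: C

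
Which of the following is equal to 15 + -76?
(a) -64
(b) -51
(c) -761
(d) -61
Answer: d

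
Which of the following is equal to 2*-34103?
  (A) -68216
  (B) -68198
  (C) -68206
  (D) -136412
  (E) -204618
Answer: C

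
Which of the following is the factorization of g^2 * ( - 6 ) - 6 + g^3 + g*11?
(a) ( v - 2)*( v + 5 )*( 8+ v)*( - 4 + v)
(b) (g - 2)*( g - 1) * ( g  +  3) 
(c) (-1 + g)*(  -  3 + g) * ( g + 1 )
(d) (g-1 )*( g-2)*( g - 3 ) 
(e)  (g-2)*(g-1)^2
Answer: d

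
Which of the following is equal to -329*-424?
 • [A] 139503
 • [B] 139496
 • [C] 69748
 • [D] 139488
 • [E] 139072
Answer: B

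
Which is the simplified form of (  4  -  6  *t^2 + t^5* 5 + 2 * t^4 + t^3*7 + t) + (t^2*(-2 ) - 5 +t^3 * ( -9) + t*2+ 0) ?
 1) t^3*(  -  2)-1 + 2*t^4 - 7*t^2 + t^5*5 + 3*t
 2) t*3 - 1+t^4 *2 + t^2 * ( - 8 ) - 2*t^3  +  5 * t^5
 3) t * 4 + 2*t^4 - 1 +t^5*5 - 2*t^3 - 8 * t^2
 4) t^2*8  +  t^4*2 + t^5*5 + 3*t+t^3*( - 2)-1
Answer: 2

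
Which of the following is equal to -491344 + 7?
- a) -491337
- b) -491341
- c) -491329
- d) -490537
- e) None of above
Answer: a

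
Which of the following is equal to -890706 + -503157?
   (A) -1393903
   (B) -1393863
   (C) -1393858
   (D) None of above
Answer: B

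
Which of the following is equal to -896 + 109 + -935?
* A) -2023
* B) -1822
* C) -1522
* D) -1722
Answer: D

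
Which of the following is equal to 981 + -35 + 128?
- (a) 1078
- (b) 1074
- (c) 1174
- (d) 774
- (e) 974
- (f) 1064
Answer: b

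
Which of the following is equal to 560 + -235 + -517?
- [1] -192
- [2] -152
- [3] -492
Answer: 1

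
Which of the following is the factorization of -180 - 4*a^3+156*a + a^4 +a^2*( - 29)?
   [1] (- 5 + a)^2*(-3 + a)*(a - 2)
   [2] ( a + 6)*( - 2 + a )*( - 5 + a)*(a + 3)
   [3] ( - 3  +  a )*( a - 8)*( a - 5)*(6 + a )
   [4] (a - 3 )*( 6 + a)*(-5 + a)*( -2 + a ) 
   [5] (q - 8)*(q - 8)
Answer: 4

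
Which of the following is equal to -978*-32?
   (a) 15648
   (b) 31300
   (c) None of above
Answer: c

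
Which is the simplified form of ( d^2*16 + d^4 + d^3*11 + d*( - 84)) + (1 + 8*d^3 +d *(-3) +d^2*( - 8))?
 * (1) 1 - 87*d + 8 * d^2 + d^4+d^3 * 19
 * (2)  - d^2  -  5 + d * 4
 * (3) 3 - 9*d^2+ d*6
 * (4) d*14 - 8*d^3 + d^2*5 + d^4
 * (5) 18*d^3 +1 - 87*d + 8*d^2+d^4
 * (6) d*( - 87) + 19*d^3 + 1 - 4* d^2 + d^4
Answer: 1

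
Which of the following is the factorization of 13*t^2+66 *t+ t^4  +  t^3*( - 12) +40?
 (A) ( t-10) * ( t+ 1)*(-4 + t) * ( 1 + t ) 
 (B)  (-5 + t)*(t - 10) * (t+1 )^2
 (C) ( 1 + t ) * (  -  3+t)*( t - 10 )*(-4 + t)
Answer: A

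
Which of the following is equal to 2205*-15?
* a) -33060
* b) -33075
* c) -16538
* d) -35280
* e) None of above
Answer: b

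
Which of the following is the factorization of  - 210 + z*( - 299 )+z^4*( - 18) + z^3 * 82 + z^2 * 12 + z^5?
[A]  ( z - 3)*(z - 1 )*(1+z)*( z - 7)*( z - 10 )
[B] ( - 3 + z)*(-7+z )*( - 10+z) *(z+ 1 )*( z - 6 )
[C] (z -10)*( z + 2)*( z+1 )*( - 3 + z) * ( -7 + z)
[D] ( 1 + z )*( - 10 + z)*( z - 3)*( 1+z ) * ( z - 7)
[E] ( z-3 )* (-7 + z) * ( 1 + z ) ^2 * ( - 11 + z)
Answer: D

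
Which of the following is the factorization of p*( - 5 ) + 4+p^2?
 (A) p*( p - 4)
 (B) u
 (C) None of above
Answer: C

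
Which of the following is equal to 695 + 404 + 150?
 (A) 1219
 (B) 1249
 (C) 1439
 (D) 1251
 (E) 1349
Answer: B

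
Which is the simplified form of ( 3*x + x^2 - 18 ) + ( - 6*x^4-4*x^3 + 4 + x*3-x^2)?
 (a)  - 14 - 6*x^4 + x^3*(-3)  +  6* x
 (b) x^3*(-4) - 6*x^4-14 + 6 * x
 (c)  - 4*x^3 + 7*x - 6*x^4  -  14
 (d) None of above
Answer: b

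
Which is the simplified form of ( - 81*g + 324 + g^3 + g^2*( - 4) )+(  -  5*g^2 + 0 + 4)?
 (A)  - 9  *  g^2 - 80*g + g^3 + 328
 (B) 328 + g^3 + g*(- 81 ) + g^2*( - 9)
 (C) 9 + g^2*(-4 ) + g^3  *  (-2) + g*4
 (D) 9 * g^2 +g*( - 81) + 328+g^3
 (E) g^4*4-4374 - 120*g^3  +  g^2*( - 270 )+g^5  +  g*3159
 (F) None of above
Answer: B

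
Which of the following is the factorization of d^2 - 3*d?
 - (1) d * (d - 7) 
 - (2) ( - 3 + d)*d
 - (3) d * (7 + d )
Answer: 2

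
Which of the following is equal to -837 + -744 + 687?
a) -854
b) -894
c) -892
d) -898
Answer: b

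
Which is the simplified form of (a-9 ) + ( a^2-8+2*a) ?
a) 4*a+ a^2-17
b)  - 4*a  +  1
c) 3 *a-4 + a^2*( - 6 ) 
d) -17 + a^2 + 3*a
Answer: d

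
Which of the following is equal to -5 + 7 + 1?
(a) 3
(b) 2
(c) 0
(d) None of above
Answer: a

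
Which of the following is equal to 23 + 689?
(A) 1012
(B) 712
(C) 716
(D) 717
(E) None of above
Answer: B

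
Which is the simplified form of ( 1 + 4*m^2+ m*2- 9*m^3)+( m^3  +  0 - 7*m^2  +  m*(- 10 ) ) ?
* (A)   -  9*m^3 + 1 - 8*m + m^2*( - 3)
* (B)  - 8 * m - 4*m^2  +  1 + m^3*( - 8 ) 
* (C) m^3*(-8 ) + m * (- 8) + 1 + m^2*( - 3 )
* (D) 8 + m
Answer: C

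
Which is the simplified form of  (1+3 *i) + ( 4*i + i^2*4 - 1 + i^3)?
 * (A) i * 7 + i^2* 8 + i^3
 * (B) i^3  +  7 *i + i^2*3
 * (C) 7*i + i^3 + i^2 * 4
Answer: C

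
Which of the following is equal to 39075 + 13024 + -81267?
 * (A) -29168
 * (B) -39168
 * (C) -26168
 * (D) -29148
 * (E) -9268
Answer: A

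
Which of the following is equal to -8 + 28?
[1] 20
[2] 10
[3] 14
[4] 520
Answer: 1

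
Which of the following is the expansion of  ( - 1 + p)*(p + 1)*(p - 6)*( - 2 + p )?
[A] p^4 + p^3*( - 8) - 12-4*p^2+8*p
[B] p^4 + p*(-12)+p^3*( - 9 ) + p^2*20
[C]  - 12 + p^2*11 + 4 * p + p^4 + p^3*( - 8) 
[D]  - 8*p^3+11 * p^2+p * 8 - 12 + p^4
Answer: D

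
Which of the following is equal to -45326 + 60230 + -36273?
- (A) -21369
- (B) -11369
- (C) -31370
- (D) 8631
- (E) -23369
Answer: A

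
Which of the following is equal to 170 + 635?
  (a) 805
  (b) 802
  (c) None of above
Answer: a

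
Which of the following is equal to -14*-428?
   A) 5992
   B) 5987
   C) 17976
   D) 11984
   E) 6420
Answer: A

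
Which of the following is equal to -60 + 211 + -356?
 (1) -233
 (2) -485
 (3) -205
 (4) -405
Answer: 3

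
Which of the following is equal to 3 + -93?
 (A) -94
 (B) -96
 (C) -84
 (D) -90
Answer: D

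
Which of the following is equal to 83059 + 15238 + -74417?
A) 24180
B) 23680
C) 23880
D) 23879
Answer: C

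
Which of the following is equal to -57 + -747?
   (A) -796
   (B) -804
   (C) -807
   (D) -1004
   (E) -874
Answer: B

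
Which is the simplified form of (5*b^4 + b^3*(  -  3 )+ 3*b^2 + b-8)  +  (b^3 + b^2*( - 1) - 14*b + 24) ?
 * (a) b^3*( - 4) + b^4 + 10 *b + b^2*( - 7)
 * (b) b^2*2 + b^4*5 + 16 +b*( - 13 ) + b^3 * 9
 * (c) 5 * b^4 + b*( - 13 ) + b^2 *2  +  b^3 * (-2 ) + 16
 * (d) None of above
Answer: c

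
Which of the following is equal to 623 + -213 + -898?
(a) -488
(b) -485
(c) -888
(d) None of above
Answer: a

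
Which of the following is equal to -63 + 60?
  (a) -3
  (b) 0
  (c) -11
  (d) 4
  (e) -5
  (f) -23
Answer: a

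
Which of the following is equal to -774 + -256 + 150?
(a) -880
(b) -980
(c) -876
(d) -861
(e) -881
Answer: a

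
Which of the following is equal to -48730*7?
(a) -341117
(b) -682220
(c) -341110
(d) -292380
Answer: c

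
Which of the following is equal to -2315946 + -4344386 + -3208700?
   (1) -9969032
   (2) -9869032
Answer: 2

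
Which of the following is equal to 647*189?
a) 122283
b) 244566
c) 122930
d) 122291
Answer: a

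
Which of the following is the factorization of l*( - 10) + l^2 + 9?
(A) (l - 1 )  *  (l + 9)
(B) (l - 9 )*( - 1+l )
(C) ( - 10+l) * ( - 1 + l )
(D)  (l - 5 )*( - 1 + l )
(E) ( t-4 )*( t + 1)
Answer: B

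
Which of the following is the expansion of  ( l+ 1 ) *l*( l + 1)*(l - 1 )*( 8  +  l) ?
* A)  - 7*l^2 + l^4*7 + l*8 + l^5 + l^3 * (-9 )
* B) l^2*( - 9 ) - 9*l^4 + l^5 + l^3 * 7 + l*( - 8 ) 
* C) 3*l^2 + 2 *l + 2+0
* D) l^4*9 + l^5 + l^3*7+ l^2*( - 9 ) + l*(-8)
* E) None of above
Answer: D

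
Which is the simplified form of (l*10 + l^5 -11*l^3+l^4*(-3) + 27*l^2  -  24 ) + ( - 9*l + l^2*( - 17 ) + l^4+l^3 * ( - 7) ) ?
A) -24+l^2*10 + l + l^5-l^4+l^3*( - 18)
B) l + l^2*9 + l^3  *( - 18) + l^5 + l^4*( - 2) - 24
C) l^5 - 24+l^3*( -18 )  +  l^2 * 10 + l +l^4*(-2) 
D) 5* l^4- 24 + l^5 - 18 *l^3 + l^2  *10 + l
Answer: C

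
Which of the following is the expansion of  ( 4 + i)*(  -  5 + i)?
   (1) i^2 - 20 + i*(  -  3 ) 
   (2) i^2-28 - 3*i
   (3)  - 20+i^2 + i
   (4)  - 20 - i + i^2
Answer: 4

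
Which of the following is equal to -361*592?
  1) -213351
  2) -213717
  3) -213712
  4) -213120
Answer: 3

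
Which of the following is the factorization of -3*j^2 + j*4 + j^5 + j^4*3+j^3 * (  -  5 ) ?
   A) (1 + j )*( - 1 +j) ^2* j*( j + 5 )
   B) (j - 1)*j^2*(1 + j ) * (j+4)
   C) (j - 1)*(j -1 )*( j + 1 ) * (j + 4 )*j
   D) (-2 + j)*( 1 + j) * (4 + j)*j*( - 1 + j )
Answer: C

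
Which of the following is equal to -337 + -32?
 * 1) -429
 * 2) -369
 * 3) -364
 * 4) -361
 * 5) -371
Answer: 2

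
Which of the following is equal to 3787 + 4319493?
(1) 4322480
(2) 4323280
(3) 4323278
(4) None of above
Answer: 2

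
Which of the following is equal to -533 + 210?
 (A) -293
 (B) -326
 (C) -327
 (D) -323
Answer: D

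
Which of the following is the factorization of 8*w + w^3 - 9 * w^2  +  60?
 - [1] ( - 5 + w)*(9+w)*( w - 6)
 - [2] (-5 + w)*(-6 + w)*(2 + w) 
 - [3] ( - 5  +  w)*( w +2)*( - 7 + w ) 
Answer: 2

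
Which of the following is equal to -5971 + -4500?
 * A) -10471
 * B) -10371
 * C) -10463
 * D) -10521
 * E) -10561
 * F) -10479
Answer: A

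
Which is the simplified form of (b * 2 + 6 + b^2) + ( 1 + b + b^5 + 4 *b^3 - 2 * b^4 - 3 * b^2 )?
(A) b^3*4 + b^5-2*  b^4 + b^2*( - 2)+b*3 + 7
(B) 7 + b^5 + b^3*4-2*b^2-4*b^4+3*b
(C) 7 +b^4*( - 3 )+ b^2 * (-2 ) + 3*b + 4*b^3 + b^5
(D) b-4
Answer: A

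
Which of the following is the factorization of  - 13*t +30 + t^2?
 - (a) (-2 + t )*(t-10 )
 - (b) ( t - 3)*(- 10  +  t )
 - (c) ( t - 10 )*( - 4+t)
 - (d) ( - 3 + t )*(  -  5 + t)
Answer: b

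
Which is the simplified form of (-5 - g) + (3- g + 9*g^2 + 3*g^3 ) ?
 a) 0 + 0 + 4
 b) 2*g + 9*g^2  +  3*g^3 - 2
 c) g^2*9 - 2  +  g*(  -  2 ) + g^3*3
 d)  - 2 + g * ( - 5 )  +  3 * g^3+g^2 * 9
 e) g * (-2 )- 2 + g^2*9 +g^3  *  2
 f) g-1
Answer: c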